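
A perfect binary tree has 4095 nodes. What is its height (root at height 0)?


For a perfect binary tree of height h: n = 2^(h+1) - 1, so h = log2(n+1) - 1.
  n + 1 = 4096 = 2^12
  log2(4096) = 12
  height = 12 - 1 = 11


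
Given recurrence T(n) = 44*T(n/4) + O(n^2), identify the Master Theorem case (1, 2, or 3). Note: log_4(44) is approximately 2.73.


Master Theorem parameters: a=44, b=4, c=2
log_b(a) = 2.73
Compare b^c with a: 4^2 = 16 < 44, so c < log_b(a).
Comparing c=2 vs log_b(a)=2.73:
2 < 2.73 => Case 1
Result: T(n) = O(n^(log_4 44)) ~ O(n^2.73)
Master Theorem case = 1


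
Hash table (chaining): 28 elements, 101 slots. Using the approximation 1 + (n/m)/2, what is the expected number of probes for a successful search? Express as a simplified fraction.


Computing expected probes:
alpha = 28/101
= 1 + alpha/2
= 1 + 28/(2*101)
= (2*101 + 28) / (2*101)
= 230/202 = 115/101


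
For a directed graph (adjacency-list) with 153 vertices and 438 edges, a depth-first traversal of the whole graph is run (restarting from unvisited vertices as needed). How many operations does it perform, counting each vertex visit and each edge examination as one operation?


A full DFS traversal visits each vertex once and examines each edge once.
V = 153
E = 438
Sum = 153 + 438 = 591


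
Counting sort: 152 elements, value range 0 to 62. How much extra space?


n = 152 (output array)
k = 63 (count array for 63 distinct values)
Extra space = 152 + 63 = 215


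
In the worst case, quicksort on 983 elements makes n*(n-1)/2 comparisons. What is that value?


Sum of comparisons per partition:
982 + 981 + ... + 1 + 0
= 983 * (983 - 1) / 2
= 983 * 982 / 2
= 482653


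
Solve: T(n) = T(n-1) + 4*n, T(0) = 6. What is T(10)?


Expanding the recurrence:
T(10) = T(9) + 4*10
       = T(8) + 4*9 + 4*10
       ...
       = T(0) + 4*(1 + 2 + ... + 10)
       = 6 + 4 * 10*11/2
       = 6 + 4 * 55
       = 6 + 220 = 226


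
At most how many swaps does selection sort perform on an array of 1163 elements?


Each of the 1162 passes places one element in its final position.
Pass 1: swap minimum into position 0
Pass 2: swap minimum of remaining into position 1
...
Pass 1162: last two elements, one swap
Maximum swaps = 1163 - 1 = 1162


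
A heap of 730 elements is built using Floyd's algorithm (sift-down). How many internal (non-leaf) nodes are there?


Leaf nodes occupy roughly half the array.
Sift-down is called for each internal node, starting from the last one.
Internal nodes = floor(n/2) = floor(730/2) = 365


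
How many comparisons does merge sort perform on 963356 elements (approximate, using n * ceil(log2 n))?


Recursion depth: ceil(log2(963356)) = 20
Each recursion level merges n = 963356 elements
Total = 963356 * 20 = 19267120


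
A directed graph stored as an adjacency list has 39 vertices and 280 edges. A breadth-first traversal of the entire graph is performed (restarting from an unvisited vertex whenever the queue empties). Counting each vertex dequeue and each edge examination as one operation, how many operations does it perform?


A full BFS traversal dequeues each vertex once and examines each edge once.
Vertex visits: 39
Edge visits: 280
V + E = 39 + 280 = 319


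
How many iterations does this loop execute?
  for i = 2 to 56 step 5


The loop variable i takes values starting at 2 and increments by 5 each iteration.
Sequence: i = 2, 7, 12, 17, 22, 27, 32, 37, 42, ...
The upper bound 56 is inclusive, so the count is floor((last - first) / step) + 1:
floor((56 - 2) / 5) + 1 = floor(54/5) + 1 = 10 + 1 = 11


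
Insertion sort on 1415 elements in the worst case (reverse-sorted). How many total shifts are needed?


In the worst case (reverse-sorted), each element shifts past all previous:
  Element 1: 1 shifts
  Element 2: 2 shifts
  Element 3: 3 shifts
  Element 4: 4 shifts
  Element 5: 5 shifts
  ...
  Element 1414: 1414 shifts
Total = 1 + 2 + ... + 1414
= 1415*(1415-1)/2 = 1000405


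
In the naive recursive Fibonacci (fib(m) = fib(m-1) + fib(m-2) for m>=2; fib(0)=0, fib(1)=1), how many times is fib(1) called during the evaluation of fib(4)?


Let N(m) = number of times fib(m) is called while evaluating fib(4).
N(4) = 1 (the initial call).
N(3) = 1 (only fib(4) calls it).
For 1 <= m <= 2: fib(m) is called by fib(m+1) and fib(m+2), so
  N(m) = N(m+1) + N(m+2).
fib(0) is called only by fib(2), so N(0) = N(2).
Walk down from m=4:
  N(4)=1, N(3)=1, N(2)=2, N(1)=3
N(1) = 3


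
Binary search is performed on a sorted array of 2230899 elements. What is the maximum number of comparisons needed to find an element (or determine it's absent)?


Binary search halves the search space each comparison:
  Step 1: search space = 2230899 -> 1115449
  Step 2: search space = 1115449 -> 557724
  Step 3: search space = 557724 -> 278862
  Step 4: search space = 278862 -> 139431
  Step 5: search space = 139431 -> 69715
  Step 6: search space = 69715 -> 34857
  Step 7: search space = 34857 -> 17428
  Step 8: search space = 17428 -> 8714
  Step 9: search space = 8714 -> 4357
  Step 10: search space = 4357 -> 2178
  Step 11: search space = 2178 -> 1089
  Step 12: search space = 1089 -> 544
  Step 13: search space = 544 -> 272
  Step 14: search space = 272 -> 136
  Step 15: search space = 136 -> 68
  Step 16: search space = 68 -> 34
  Step 17: search space = 34 -> 17
  Step 18: search space = 17 -> 8
  Step 19: search space = 8 -> 4
  Step 20: search space = 4 -> 2
  Step 21: search space = 2 -> 1
  Step 22: search space = 1 (final check)
Maximum comparisons = floor(log2(2230899)) + 1 = 21 + 1 = 22


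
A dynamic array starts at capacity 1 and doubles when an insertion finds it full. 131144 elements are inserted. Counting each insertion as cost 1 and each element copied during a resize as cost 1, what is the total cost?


n = 131144
Insertion costs: 131144
Resizes copy 1, 2, 4, ... up to the largest power of 2 that is <= n-1 = 131143, i.e. 131072.
Copy costs = 1 + 2 + 4 + 8 + 16 + 32 + 64 + 128 + 256 + 512 + 1024 + 2048 + 4096 + 8192 + 16384 + 32768 + 65536 + 131072 = 262143
Total = 131144 + 262143 = 393287


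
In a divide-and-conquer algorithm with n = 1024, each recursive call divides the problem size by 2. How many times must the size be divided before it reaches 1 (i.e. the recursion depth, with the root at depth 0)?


Number of divisions = log_2(1024)
Sizes: 1024 -> 512 -> 256 -> 128 -> 64 -> 32 -> 16 -> 8 -> 4 -> 2 -> 1 (10 divisions)
Recursion depth = 10


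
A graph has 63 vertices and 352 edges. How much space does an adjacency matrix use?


Adjacency matrix: V x V grid of entries
Space = V^2 = 63^2 = 63 * 63 = 3969


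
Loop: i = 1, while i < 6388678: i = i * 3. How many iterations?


i multiplies by 3 each step:
i = 1 -> 3 -> 9 -> 27 -> 81 -> 243 -> 729 -> 2187 -> 6561 -> 19683 -> 59049 -> 177147 -> 531441 -> 1594323 -> 4782969 -> 14348907 (stop)
Iterations = ceil(log_3(6388678)) = 15


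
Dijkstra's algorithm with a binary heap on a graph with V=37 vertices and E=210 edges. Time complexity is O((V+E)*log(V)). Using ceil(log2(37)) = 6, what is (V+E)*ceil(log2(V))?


Dijkstra with a binary heap: each vertex is extracted once, each edge may relax once.
Each heap operation costs O(log V).
V + E = 37 + 210 = 247
ceil(log2(37)) = 6 (since 2^5 = 32 < 37 <= 64 = 2^6)
Total heap work = (V+E) * ceil(log2(V)) = 247 * 6 = 1482


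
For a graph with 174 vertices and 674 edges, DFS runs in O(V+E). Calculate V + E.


A full DFS traversal visits each vertex once and examines each edge once.
V = 174
E = 674
Sum = 174 + 674 = 848


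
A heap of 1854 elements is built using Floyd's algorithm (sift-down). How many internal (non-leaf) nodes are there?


Leaf nodes occupy roughly half the array.
Sift-down is called for each internal node, starting from the last one.
Internal nodes = floor(n/2) = floor(1854/2) = 927


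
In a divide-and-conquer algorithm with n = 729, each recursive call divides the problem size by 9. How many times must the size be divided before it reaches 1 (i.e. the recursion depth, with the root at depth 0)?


Number of divisions = log_9(729)
Sizes: 729 -> 81 -> 9 -> 1 (3 divisions)
Recursion depth = 3


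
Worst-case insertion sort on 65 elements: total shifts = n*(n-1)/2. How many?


Sum of shifts = 1 + 2 + 3 + ... + 64
= 65 * 64 / 2
= 4160 / 2
= 2080


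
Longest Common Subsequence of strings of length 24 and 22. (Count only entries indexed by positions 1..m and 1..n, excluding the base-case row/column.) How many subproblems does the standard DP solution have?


DP table indexed by positions in both strings.
First string: 24 positions
Second string: 22 positions
Total = 24 * 22 = 528


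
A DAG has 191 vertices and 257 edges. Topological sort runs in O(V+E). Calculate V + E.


V = 191 (vertex processing)
E = 257 (edge processing)
V + E = 191 + 257 = 448


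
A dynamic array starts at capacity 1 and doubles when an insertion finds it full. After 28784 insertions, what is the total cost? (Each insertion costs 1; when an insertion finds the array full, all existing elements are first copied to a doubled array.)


Insertion cost: 28784 (one per element)
Resizes occur just before inserting elements 2, 3, 5, 9, ...
Elements copied at each resize: 1 + 2 + 4 + 8 + 16 + 32 + 64 + 128 + 256 + 512 + 1024 + 2048 + 4096 + 8192 + 16384
Sum of copies = 32767 (geometric series: 2^k - 1)
Total = 28784 + 32767 = 61551


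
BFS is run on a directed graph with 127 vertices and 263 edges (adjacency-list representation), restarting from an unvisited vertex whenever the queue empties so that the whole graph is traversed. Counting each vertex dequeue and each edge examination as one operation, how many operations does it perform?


A full BFS traversal dequeues each vertex exactly once and examines each directed edge exactly once.
V = 127 (vertex processing cost)
E = 263 (edge examination cost)
Total operations proportional to V + E = 127 + 263 = 390


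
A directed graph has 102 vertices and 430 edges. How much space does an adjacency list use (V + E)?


Adjacency list: one list head per vertex + one entry per edge
Vertex heads: 102
Edge entries: 430
Total = 102 + 430 = 532


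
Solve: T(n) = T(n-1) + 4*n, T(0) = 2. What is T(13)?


Expanding the recurrence:
T(13) = T(12) + 4*13
       = T(11) + 4*12 + 4*13
       ...
       = T(0) + 4*(1 + 2 + ... + 13)
       = 2 + 4 * 13*14/2
       = 2 + 4 * 91
       = 2 + 364 = 366


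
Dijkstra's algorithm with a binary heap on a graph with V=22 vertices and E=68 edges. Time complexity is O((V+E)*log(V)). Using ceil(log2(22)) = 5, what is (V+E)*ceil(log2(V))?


Dijkstra with a binary heap: each vertex is extracted once, each edge may relax once.
Each heap operation costs O(log V).
V + E = 22 + 68 = 90
ceil(log2(22)) = 5 (since 2^4 = 16 < 22 <= 32 = 2^5)
Total heap work = (V+E) * ceil(log2(V)) = 90 * 5 = 450


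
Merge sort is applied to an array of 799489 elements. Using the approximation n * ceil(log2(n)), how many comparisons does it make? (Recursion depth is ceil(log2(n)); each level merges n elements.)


Merge sort divides the array into halves recursively.
Number of levels = ceil(log2(799489)) = 20
At each level, approximately n = 799489 comparisons are needed for merging.
Total comparisons ~ n * ceil(log2(n)) = 799489 * 20 = 15989780


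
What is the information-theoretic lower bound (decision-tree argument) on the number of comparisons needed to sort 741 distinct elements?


A binary decision tree of height h has at most 2^h leaves and needs at least n! of them, so h >= ceil(log2(n!)).
741! is far too large to multiply out, so use Stirling's series:
  ln(n!) ~ n ln n - n + (1/2) ln(2 pi n) + 1/(12n)  (error below 1/(360 n^3), negligible here)
  ln(741) = 6.6080006
  n ln n = 741 * 6.6080006 = 4896.5284
  (1/2) ln(2 pi * 741) = (1/2) ln(4655.8403) = 4.2229
  1/(12*741) = 0.0001
  ln(741!) ~ 4896.5284 - 741 + 4.2229 + 0.0001 = 4159.7514
Convert to base 2: log2(741!) = 4159.7514 / ln 2 = 4159.7514 / 0.69314718 = 6001.2527
ceil(6001.2527) = 6002


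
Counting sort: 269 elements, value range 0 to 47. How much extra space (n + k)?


n = 269 (output array)
k = 48 (count array for 48 distinct values)
Extra space = 269 + 48 = 317


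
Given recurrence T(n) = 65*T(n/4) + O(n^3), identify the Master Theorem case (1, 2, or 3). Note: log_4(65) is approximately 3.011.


Master Theorem parameters: a=65, b=4, c=3
log_b(a) = 3.011
Compare b^c with a: 4^3 = 64 < 65, so c < log_b(a).
Comparing c=3 vs log_b(a)=3.011:
3 < 3.011 => Case 1
Result: T(n) = O(n^(log_4 65)) ~ O(n^3.011)
Master Theorem case = 1


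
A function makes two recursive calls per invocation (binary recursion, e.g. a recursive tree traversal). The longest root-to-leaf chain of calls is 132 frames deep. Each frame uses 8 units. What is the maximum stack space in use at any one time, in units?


Binary recursion: the two calls run one after the other, so only one root-to-leaf chain of frames is on the stack at a time.
Maximum depth (longest chain) = 132 frames
Each frame = 8 units
Max stack space = 132 * 8 = 1056


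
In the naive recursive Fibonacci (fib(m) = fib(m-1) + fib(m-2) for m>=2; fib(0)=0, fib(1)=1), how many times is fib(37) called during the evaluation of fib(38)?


Let N(m) = number of times fib(m) is called while evaluating fib(38).
N(38) = 1 (the initial call).
N(37) = 1 (only fib(38) calls it).
For 1 <= m <= 36: fib(m) is called by fib(m+1) and fib(m+2), so
  N(m) = N(m+1) + N(m+2).
fib(0) is called only by fib(2), so N(0) = N(2).
Walk down from m=38:
  N(38)=1, N(37)=1
N(37) = 1


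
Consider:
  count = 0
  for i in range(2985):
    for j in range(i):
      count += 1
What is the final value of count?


For each i, the inner loop runs i times:
  i=0: inner runs 0 times
  i=1: inner runs 1 time
  i=2: inner runs 2 times
  i=3: inner runs 3 times
  i=4: inner runs 4 times
  i=5: inner runs 5 times
  i=6: inner runs 6 times
  i=7: inner runs 7 times
  ...
Total = 0 + 1 + 2 + ... + 2984 = 2985*(2985-1)/2 = 4453620


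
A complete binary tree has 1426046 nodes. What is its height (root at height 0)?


In a complete binary tree, level k holds nodes 2^k .. 2^(k+1)-1 (1-indexed).
Height = floor(log2(n)) = floor(log2(1426046)) = 20
Check: 2^20 = 1048576 <= 1426046 < 2097152 = 2^21


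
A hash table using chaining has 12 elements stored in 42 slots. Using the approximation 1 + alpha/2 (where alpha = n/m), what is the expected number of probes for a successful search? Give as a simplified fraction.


Load factor alpha = n/m = 12/42
Expected probes = 1 + alpha/2 = 1 + 12/(2*42)
= 1 + 12/84
= 84/84 + 12/84
= 96/84
Simplify: 8/7


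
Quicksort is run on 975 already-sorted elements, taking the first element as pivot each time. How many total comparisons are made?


Sum of comparisons per partition:
974 + 973 + ... + 1 + 0
= 975 * (975 - 1) / 2
= 975 * 974 / 2
= 474825


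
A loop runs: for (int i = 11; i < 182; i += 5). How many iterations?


Loop starts at i = 11, increments by 5, stops when i >= 182.
Number of iterations = ceil((182 - 11) / 5)
= ceil(171 / 5)
= 35


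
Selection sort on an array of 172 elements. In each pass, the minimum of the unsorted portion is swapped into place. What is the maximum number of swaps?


Selection sort performs one swap per pass:
  Pass 1: find min in positions 0 to 171, swap with position 0
  Pass 2: find min in positions 1 to 171, swap with position 1
  Pass 3: find min in positions 2 to 171, swap with position 2
  Pass 4: find min in positions 3 to 171, swap with position 3
  Pass 5: find min in positions 4 to 171, swap with position 4
  ... (166 more passes)
Total passes (and swaps) = n - 1 = 172 - 1 = 171


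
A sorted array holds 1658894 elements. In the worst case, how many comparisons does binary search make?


Halving sequence: 1658894 -> 829447 -> 414723 -> 207361 -> 103680 -> 51840 -> 25920 -> 12960 -> 6480 -> 3240 -> 1620 -> 810 -> 405 -> 202 -> 101 -> 50 -> 25 -> 12 -> 6 -> 3 -> 1
Number of halvings = 20
Max comparisons = 20 + 1 = 21


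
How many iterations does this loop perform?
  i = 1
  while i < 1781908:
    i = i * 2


The loop variable doubles each iteration:
i = 1 -> 2 -> 4 -> 8 -> 16 -> 32 -> 64 -> 128 -> 256 -> 512 -> 1024 -> 2048 -> 4096 -> 8192 -> 16384 -> 32768 -> 65536 -> 131072 -> 262144 -> 524288 -> 1048576 -> 2097152 (stop, 2097152 >= 1781908)
Number of doublings = ceil(log2(1781908)) = 21


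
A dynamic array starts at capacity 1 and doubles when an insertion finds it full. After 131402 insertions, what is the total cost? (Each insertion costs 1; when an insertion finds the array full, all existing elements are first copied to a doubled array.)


Insertion cost: 131402 (one per element)
Resizes occur just before inserting elements 2, 3, 5, 9, ...
Elements copied at each resize: 1 + 2 + 4 + 8 + 16 + 32 + 64 + 128 + 256 + 512 + 1024 + 2048 + 4096 + 8192 + 16384 + 32768 + 65536 + 131072
Sum of copies = 262143 (geometric series: 2^k - 1)
Total = 131402 + 262143 = 393545


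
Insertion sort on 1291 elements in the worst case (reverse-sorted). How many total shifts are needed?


In the worst case (reverse-sorted), each element shifts past all previous:
  Element 1: 1 shifts
  Element 2: 2 shifts
  Element 3: 3 shifts
  Element 4: 4 shifts
  Element 5: 5 shifts
  ...
  Element 1290: 1290 shifts
Total = 1 + 2 + ... + 1290
= 1291*(1291-1)/2 = 832695


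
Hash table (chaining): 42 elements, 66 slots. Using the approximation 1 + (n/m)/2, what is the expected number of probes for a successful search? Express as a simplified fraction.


Computing expected probes:
alpha = 42/66
= 1 + alpha/2
= 1 + 42/(2*66)
= (2*66 + 42) / (2*66)
= 174/132 = 29/22


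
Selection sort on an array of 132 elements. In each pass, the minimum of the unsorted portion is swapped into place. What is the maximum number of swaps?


Selection sort performs one swap per pass:
  Pass 1: find min in positions 0 to 131, swap with position 0
  Pass 2: find min in positions 1 to 131, swap with position 1
  Pass 3: find min in positions 2 to 131, swap with position 2
  Pass 4: find min in positions 3 to 131, swap with position 3
  Pass 5: find min in positions 4 to 131, swap with position 4
  ... (126 more passes)
Total passes (and swaps) = n - 1 = 132 - 1 = 131


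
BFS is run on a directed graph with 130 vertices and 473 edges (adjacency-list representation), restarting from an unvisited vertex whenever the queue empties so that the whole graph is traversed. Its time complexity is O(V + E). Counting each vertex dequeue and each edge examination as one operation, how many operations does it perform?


A full BFS traversal dequeues each vertex exactly once and examines each directed edge exactly once.
V = 130 (vertex processing cost)
E = 473 (edge examination cost)
Total operations proportional to V + E = 130 + 473 = 603


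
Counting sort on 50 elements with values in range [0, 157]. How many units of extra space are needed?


Output array size: 50 (to store sorted result)
Count array size: 158 (one slot per possible value, range 0 to 157)
Total extra space = 50 + 158 = 208


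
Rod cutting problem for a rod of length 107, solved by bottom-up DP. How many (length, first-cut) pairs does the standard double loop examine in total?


For each subproblem length i = 1..107, the inner loop considers i possible first cuts.
Total = 1 + 2 + ... + 107
= 107*(107+1)/2
= 107*108/2 = 5778


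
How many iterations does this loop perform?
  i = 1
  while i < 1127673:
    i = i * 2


The loop variable doubles each iteration:
i = 1 -> 2 -> 4 -> 8 -> 16 -> 32 -> 64 -> 128 -> 256 -> 512 -> 1024 -> 2048 -> 4096 -> 8192 -> 16384 -> 32768 -> 65536 -> 131072 -> 262144 -> 524288 -> 1048576 -> 2097152 (stop, 2097152 >= 1127673)
Number of doublings = ceil(log2(1127673)) = 21


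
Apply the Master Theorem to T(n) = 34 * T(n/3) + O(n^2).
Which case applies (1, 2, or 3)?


The Master Theorem: T(n) = a*T(n/b) + O(n^c)
  a = 34, b = 3, c = 2
log_b(a) = log_3(34) ~ 3.21
Compare b^c with a: 3^2 = 9 < 34, so c < log_b(a).
Since c < log_b(a), Case 1 applies.
T(n) = O(n^(log_3 34)) ~ O(n^3.21)
Master Theorem case = 1


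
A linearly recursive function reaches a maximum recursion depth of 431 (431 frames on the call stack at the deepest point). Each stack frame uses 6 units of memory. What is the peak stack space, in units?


Maximum recursion depth = 431 frames
Memory per frame = 6 units
Total stack space = depth * frame_size
= 431 * 6 = 2586


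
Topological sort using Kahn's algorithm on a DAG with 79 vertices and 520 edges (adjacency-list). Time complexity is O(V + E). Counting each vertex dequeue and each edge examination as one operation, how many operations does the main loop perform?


Kahn's algorithm:
  1. Compute in-degrees: O(V + E)
  2. Process queue: each vertex dequeued once (O(V))
     each edge examined once (O(E))
Total = V + E = 79 + 520 = 599


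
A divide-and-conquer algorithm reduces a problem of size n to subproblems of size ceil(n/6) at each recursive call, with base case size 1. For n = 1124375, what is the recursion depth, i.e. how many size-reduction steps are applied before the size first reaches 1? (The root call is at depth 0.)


Each step divides the size by 6 (rounding up); after k steps the size is ceil(n/6^k), which equals 1 exactly when 6^k >= n.
So the depth is the smallest k with 6^k >= 1124375, i.e. ceil(log_6(1124375)).
6^7 = 279936 < 1124375 <= 1679616 = 6^8
Recursion depth = 8


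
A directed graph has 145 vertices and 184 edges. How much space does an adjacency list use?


Adjacency list: one list head per vertex + one entry per edge
Vertex heads: 145
Edge entries: 184
Total = 145 + 184 = 329


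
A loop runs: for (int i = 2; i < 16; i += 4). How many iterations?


Loop starts at i = 2, increments by 4, stops when i >= 16.
Number of iterations = ceil((16 - 2) / 4)
= ceil(14 / 4)
= 4


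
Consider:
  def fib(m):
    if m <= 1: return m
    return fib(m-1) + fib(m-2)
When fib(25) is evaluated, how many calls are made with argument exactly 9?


Let N(m) = number of times fib(m) is called while evaluating fib(25).
N(25) = 1 (the initial call).
N(24) = 1 (only fib(25) calls it).
For 1 <= m <= 23: fib(m) is called by fib(m+1) and fib(m+2), so
  N(m) = N(m+1) + N(m+2).
fib(0) is called only by fib(2), so N(0) = N(2).
Walk down from m=25:
  N(25)=1, N(24)=1, N(23)=2, N(22)=3, N(21)=5, N(20)=8, N(19)=13, N(18)=21, N(17)=34, N(16)=55, N(15)=89, N(14)=144, N(13)=233, N(12)=377, N(11)=610, N(10)=987, N(9)=1597
N(9) = 1597


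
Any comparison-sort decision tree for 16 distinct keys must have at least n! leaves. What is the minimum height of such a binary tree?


A binary decision tree of height h has at most 2^h leaves and needs at least n! of them, so h >= ceil(log2(n!)).
Compute 16! as a running product:
  x2 = 2, x3 = 6, x4 = 24, x5 = 120
  x6 = 720, x7 = 5040, x8 = 40320, x9 = 362880
  x10 = 3628800, x11 = 39916800, x12 = 479001600, x13 = 6227020800
  x14 = 87178291200, x15 = 1307674368000, x16 = 20922789888000
16! = 20922789888000
Bracket between powers of 2:
  2^44 = 17592186044416 < 20922789888000 <= 35184372088832 = 2^45
So ceil(log2(16!)) = 45


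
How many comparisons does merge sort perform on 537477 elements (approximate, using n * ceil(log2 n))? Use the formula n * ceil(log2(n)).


Recursion depth: ceil(log2(537477)) = 20
Each recursion level merges n = 537477 elements
Total = 537477 * 20 = 10749540


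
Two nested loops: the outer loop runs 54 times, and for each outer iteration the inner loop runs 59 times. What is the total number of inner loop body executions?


Outer loop: 54 iterations
Inner loop: 59 iterations per outer iteration
Total = 54 * 59 = 3186


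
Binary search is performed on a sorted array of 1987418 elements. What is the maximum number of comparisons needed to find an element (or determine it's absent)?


Binary search halves the search space each comparison:
  Step 1: search space = 1987418 -> 993709
  Step 2: search space = 993709 -> 496854
  Step 3: search space = 496854 -> 248427
  Step 4: search space = 248427 -> 124213
  Step 5: search space = 124213 -> 62106
  Step 6: search space = 62106 -> 31053
  Step 7: search space = 31053 -> 15526
  Step 8: search space = 15526 -> 7763
  Step 9: search space = 7763 -> 3881
  Step 10: search space = 3881 -> 1940
  Step 11: search space = 1940 -> 970
  Step 12: search space = 970 -> 485
  Step 13: search space = 485 -> 242
  Step 14: search space = 242 -> 121
  Step 15: search space = 121 -> 60
  Step 16: search space = 60 -> 30
  Step 17: search space = 30 -> 15
  Step 18: search space = 15 -> 7
  Step 19: search space = 7 -> 3
  Step 20: search space = 3 -> 1
  Step 21: search space = 1 (final check)
Maximum comparisons = floor(log2(1987418)) + 1 = 20 + 1 = 21


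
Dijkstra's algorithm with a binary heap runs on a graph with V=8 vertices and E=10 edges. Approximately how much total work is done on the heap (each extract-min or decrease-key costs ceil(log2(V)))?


Dijkstra with a binary heap: each vertex is extracted once, each edge may relax once.
Each heap operation costs O(log V).
V + E = 8 + 10 = 18
ceil(log2(8)) = 3 (since 2^2 = 4 < 8 <= 8 = 2^3)
Total heap work = (V+E) * ceil(log2(V)) = 18 * 3 = 54


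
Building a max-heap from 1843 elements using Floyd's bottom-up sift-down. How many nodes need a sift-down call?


In a heap of 1843 elements (0-indexed array):
  Last element index: 1842
  Parent of last element: floor((1842 - 1) / 2) = 920
  Internal nodes: indices 0 to 920
  Count = floor(1843/2) = 921


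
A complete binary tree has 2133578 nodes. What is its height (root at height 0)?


In a complete binary tree, level k holds nodes 2^k .. 2^(k+1)-1 (1-indexed).
Height = floor(log2(n)) = floor(log2(2133578)) = 21
Check: 2^21 = 2097152 <= 2133578 < 4194304 = 2^22


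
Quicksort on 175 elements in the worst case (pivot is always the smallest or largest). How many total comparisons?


In the worst case, each partition step picks the worst pivot:
  Partition 1: 174 comparisons (n-1 elements to compare)
  Partition 2: 173 comparisons
  Partition 3: 172 comparisons
  Partition 4: 171 comparisons
  Partition 5: 170 comparisons
  ...
  Last partition: 0 comparisons
Total = (n-1) + (n-2) + ... + 1 + 0 = n*(n-1)/2
= 175*174/2 = 15225


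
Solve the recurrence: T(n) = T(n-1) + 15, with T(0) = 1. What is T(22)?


Unrolling the recurrence:
T(22) = T(21) + 15
       = T(20) + 15 + 15
       = T(19) + 15*3
       ...
       = T(0) + 15*22
       = 1 + 330 = 331


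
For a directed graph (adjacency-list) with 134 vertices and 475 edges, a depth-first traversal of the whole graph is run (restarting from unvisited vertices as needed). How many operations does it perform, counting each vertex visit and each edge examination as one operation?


A full DFS traversal visits each vertex once and examines each edge once.
V = 134
E = 475
Sum = 134 + 475 = 609


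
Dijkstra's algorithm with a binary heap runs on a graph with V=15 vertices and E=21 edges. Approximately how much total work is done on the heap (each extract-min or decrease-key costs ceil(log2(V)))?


Dijkstra with a binary heap: each vertex is extracted once, each edge may relax once.
Each heap operation costs O(log V).
V + E = 15 + 21 = 36
ceil(log2(15)) = 4 (since 2^3 = 8 < 15 <= 16 = 2^4)
Total heap work = (V+E) * ceil(log2(V)) = 36 * 4 = 144


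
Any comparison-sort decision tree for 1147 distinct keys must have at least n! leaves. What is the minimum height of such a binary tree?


A binary decision tree of height h has at most 2^h leaves and needs at least n! of them, so h >= ceil(log2(n!)).
1147! is far too large to multiply out, so use Stirling's series:
  ln(n!) ~ n ln n - n + (1/2) ln(2 pi n) + 1/(12n)  (error below 1/(360 n^3), negligible here)
  ln(1147) = 7.0449051
  n ln n = 1147 * 7.0449051 = 8080.5061
  (1/2) ln(2 pi * 1147) = (1/2) ln(7206.8135) = 4.4414
  1/(12*1147) = 0.0001
  ln(1147!) ~ 8080.5061 - 1147 + 4.4414 + 0.0001 = 6937.9476
Convert to base 2: log2(1147!) = 6937.9476 / ln 2 = 6937.9476 / 0.69314718 = 10009.3426
ceil(10009.3426) = 10010


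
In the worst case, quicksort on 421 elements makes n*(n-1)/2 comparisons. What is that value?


Sum of comparisons per partition:
420 + 419 + ... + 1 + 0
= 421 * (421 - 1) / 2
= 421 * 420 / 2
= 88410


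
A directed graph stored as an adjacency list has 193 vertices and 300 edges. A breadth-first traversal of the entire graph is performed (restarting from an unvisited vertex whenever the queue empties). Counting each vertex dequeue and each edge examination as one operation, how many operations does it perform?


A full BFS traversal dequeues each vertex once and examines each edge once.
Vertex visits: 193
Edge visits: 300
V + E = 193 + 300 = 493


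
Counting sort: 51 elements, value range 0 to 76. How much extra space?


n = 51 (output array)
k = 77 (count array for 77 distinct values)
Extra space = 51 + 77 = 128


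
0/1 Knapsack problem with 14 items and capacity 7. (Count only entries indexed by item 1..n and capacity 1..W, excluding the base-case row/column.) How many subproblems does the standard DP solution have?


The DP table is indexed by (item, capacity).
Rows: 14 items
Columns: 7 capacity values (1 to W)
Total subproblems = 14 * 7 = 98


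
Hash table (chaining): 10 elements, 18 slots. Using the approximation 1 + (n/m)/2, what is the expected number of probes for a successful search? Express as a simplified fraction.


Computing expected probes:
alpha = 10/18
= 1 + alpha/2
= 1 + 10/(2*18)
= (2*18 + 10) / (2*18)
= 46/36 = 23/18


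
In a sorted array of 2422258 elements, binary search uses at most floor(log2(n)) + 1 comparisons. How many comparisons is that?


Halving sequence: 2422258 -> 1211129 -> 605564 -> 302782 -> 151391 -> 75695 -> 37847 -> 18923 -> 9461 -> 4730 -> 2365 -> 1182 -> 591 -> 295 -> 147 -> 73 -> 36 -> 18 -> 9 -> 4 -> 2 -> 1
Number of halvings = 21
Max comparisons = 21 + 1 = 22


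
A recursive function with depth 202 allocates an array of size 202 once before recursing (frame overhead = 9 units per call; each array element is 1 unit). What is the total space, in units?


Array allocation: 202 units (allocated once)
Stack frames: 202 deep * 9 per frame = 1818 units
Total = 202 + 1818 = 2020


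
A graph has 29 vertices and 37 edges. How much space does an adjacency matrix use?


Adjacency matrix: V x V grid of entries
Space = V^2 = 29^2 = 29 * 29 = 841


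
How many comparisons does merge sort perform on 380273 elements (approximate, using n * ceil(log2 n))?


Recursion depth: ceil(log2(380273)) = 19
Each recursion level merges n = 380273 elements
Total = 380273 * 19 = 7225187


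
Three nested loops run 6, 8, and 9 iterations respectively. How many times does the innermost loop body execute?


Loop 1 (outermost): 6 iterations
Loop 2 (middle): 8 iterations per outer
Loop 3 (innermost): 9 iterations per middle
Total = 6 * 8 * 9 = 432


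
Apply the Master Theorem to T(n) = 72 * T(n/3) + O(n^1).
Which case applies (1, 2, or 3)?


The Master Theorem: T(n) = a*T(n/b) + O(n^c)
  a = 72, b = 3, c = 1
log_b(a) = log_3(72) ~ 3.893
Compare b^c with a: 3^1 = 3 < 72, so c < log_b(a).
Since c < log_b(a), Case 1 applies.
T(n) = O(n^(log_3 72)) ~ O(n^3.893)
Master Theorem case = 1


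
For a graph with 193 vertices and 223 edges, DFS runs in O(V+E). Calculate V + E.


A full DFS traversal visits each vertex once and examines each edge once.
V = 193
E = 223
Sum = 193 + 223 = 416


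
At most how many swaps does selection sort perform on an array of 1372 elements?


Each of the 1371 passes places one element in its final position.
Pass 1: swap minimum into position 0
Pass 2: swap minimum of remaining into position 1
...
Pass 1371: last two elements, one swap
Maximum swaps = 1372 - 1 = 1371


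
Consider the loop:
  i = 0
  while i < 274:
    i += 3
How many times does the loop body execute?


Starting at i = 0, each iteration adds 3.
Iterations until i >= 274:
  Iteration 1: i = 0 -> i = 3
  Iteration 2: i = 3 -> i = 6
  Iteration 3: i = 6 -> i = 9
  Iteration 4: i = 9 -> i = 12
  Iteration 5: i = 12 -> i = 15
  Iteration 6: i = 15 -> i = 18
  Iteration 7: i = 18 -> i = 21
  Iteration 8: i = 21 -> i = 24
  ... continuing ...
Total iterations = ceil(274/3) = 92


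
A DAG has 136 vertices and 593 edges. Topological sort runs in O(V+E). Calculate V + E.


V = 136 (vertex processing)
E = 593 (edge processing)
V + E = 136 + 593 = 729


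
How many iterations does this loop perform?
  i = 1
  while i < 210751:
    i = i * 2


The loop variable doubles each iteration:
i = 1 -> 2 -> 4 -> 8 -> 16 -> 32 -> 64 -> 128 -> 256 -> 512 -> 1024 -> 2048 -> 4096 -> 8192 -> 16384 -> 32768 -> 65536 -> 131072 -> 262144 (stop, 262144 >= 210751)
Number of doublings = ceil(log2(210751)) = 18


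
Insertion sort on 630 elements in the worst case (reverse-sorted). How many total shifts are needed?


In the worst case (reverse-sorted), each element shifts past all previous:
  Element 1: 1 shifts
  Element 2: 2 shifts
  Element 3: 3 shifts
  Element 4: 4 shifts
  Element 5: 5 shifts
  ...
  Element 629: 629 shifts
Total = 1 + 2 + ... + 629
= 630*(630-1)/2 = 198135


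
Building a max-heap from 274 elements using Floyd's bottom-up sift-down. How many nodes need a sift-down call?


In a heap of 274 elements (0-indexed array):
  Last element index: 273
  Parent of last element: floor((273 - 1) / 2) = 136
  Internal nodes: indices 0 to 136
  Count = floor(274/2) = 137


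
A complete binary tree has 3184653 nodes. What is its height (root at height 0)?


In a complete binary tree, level k holds nodes 2^k .. 2^(k+1)-1 (1-indexed).
Height = floor(log2(n)) = floor(log2(3184653)) = 21
Check: 2^21 = 2097152 <= 3184653 < 4194304 = 2^22


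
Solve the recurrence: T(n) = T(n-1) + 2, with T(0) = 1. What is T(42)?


Unrolling the recurrence:
T(42) = T(41) + 2
       = T(40) + 2 + 2
       = T(39) + 2*3
       ...
       = T(0) + 2*42
       = 1 + 84 = 85


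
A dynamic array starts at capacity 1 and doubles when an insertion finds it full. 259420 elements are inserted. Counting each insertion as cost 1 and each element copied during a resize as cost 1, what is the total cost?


n = 259420
Insertion costs: 259420
Resizes copy 1, 2, 4, ... up to the largest power of 2 that is <= n-1 = 259419, i.e. 131072.
Copy costs = 1 + 2 + 4 + 8 + 16 + 32 + 64 + 128 + 256 + 512 + 1024 + 2048 + 4096 + 8192 + 16384 + 32768 + 65536 + 131072 = 262143
Total = 259420 + 262143 = 521563


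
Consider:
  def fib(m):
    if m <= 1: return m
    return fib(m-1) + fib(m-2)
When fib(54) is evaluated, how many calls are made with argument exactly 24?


Let N(m) = number of times fib(m) is called while evaluating fib(54).
N(54) = 1 (the initial call).
N(53) = 1 (only fib(54) calls it).
For 1 <= m <= 52: fib(m) is called by fib(m+1) and fib(m+2), so
  N(m) = N(m+1) + N(m+2).
fib(0) is called only by fib(2), so N(0) = N(2).
Walk down from m=54:
  N(54)=1, N(53)=1, N(52)=2, N(51)=3, N(50)=5, N(49)=8, N(48)=13, N(47)=21, N(46)=34, N(45)=55, N(44)=89, N(43)=144, N(42)=233, N(41)=377, N(40)=610, N(39)=987, N(38)=1597, N(37)=2584, N(36)=4181, N(35)=6765, N(34)=10946, N(33)=17711, N(32)=28657, N(31)=46368, N(30)=75025, N(29)=121393, N(28)=196418, N(27)=317811, N(26)=514229, N(25)=832040, N(24)=1346269
N(24) = 1346269


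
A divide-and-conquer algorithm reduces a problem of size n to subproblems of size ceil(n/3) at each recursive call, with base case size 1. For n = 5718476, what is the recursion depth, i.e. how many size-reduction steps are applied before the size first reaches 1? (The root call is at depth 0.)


Each step divides the size by 3 (rounding up); after k steps the size is ceil(n/3^k), which equals 1 exactly when 3^k >= n.
So the depth is the smallest k with 3^k >= 5718476, i.e. ceil(log_3(5718476)).
3^14 = 4782969 < 5718476 <= 14348907 = 3^15
Recursion depth = 15


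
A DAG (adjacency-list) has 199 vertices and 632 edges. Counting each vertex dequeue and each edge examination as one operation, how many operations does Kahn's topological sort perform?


V = 199 (vertex processing)
E = 632 (edge processing)
V + E = 199 + 632 = 831


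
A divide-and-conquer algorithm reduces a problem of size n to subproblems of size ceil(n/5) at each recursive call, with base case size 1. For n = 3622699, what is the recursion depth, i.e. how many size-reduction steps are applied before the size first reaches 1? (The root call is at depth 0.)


Each step divides the size by 5 (rounding up); after k steps the size is ceil(n/5^k), which equals 1 exactly when 5^k >= n.
So the depth is the smallest k with 5^k >= 3622699, i.e. ceil(log_5(3622699)).
5^9 = 1953125 < 3622699 <= 9765625 = 5^10
Recursion depth = 10


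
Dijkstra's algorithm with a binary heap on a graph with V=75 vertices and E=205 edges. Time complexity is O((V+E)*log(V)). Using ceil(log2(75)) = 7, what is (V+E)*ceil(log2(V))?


Dijkstra with a binary heap: each vertex is extracted once, each edge may relax once.
Each heap operation costs O(log V).
V + E = 75 + 205 = 280
ceil(log2(75)) = 7 (since 2^6 = 64 < 75 <= 128 = 2^7)
Total heap work = (V+E) * ceil(log2(V)) = 280 * 7 = 1960


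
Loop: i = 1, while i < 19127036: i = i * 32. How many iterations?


i multiplies by 32 each step:
i = 1 -> 32 -> 1024 -> 32768 -> 1048576 -> 33554432 (stop)
Iterations = ceil(log_32(19127036)) = 5


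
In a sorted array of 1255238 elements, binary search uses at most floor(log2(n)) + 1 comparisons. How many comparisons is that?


Halving sequence: 1255238 -> 627619 -> 313809 -> 156904 -> 78452 -> 39226 -> 19613 -> 9806 -> 4903 -> 2451 -> 1225 -> 612 -> 306 -> 153 -> 76 -> 38 -> 19 -> 9 -> 4 -> 2 -> 1
Number of halvings = 20
Max comparisons = 20 + 1 = 21


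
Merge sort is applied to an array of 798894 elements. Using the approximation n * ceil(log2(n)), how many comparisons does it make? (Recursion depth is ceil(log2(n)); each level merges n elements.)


Merge sort divides the array into halves recursively.
Number of levels = ceil(log2(798894)) = 20
At each level, approximately n = 798894 comparisons are needed for merging.
Total comparisons ~ n * ceil(log2(n)) = 798894 * 20 = 15977880


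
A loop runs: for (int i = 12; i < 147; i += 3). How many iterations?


Loop starts at i = 12, increments by 3, stops when i >= 147.
Number of iterations = ceil((147 - 12) / 3)
= ceil(135 / 3)
= 45


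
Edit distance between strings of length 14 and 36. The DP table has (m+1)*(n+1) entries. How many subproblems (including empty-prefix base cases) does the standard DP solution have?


The table includes base cases (empty prefixes).
Rows: (m+1) = 15
Columns: (n+1) = 37
Total = 15 * 37 = 555


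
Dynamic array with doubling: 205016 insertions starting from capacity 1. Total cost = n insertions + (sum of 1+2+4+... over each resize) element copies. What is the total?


n = 205016
Insertion costs: 205016
Resizes copy 1, 2, 4, ... up to the largest power of 2 that is <= n-1 = 205015, i.e. 131072.
Copy costs = 1 + 2 + 4 + 8 + 16 + 32 + 64 + 128 + 256 + 512 + 1024 + 2048 + 4096 + 8192 + 16384 + 32768 + 65536 + 131072 = 262143
Total = 205016 + 262143 = 467159


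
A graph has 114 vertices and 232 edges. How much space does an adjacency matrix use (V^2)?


Adjacency matrix: V x V grid of entries
Space = V^2 = 114^2 = 114 * 114 = 12996


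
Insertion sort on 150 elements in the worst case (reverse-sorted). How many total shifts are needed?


In the worst case (reverse-sorted), each element shifts past all previous:
  Element 1: 1 shifts
  Element 2: 2 shifts
  Element 3: 3 shifts
  Element 4: 4 shifts
  Element 5: 5 shifts
  ...
  Element 149: 149 shifts
Total = 1 + 2 + ... + 149
= 150*(150-1)/2 = 11175


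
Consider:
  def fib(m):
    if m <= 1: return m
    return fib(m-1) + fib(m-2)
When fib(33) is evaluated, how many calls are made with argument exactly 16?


Let N(m) = number of times fib(m) is called while evaluating fib(33).
N(33) = 1 (the initial call).
N(32) = 1 (only fib(33) calls it).
For 1 <= m <= 31: fib(m) is called by fib(m+1) and fib(m+2), so
  N(m) = N(m+1) + N(m+2).
fib(0) is called only by fib(2), so N(0) = N(2).
Walk down from m=33:
  N(33)=1, N(32)=1, N(31)=2, N(30)=3, N(29)=5, N(28)=8, N(27)=13, N(26)=21, N(25)=34, N(24)=55, N(23)=89, N(22)=144, N(21)=233, N(20)=377, N(19)=610, N(18)=987, N(17)=1597, N(16)=2584
N(16) = 2584
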